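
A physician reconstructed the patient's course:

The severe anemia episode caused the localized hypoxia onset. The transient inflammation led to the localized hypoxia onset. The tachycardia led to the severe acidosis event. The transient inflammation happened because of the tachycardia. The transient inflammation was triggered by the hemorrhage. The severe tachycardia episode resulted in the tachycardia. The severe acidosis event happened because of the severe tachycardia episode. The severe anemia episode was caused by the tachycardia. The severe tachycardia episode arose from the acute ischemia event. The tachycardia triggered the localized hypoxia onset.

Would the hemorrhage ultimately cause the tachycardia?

No

The hemorrhage leads to the transient inflammation, the localized hypoxia onset; the tachycardia is not among them.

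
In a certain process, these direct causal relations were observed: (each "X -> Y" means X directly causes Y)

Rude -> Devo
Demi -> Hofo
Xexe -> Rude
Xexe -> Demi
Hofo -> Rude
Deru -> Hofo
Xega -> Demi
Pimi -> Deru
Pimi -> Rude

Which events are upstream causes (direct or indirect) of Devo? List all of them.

Immediate cause of Devo: Rude.
Further upstream: Pimi, Xexe, Deru, Xega, Demi, Hofo.

Demi, Deru, Hofo, Pimi, Rude, Xega, Xexe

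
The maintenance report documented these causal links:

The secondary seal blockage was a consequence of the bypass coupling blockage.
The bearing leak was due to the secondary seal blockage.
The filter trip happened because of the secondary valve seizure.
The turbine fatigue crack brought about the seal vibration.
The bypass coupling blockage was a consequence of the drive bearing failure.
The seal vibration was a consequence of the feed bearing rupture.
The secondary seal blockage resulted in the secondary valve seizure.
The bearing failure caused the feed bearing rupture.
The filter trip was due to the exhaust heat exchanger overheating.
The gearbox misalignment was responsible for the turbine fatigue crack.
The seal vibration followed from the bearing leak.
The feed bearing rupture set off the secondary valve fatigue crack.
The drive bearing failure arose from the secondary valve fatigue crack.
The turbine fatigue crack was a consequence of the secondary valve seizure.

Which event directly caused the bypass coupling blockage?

the drive bearing failure

Upstream contributors include the bearing failure, the feed bearing rupture, the secondary valve fatigue crack, but only the drive bearing failure feeds directly into the bypass coupling blockage.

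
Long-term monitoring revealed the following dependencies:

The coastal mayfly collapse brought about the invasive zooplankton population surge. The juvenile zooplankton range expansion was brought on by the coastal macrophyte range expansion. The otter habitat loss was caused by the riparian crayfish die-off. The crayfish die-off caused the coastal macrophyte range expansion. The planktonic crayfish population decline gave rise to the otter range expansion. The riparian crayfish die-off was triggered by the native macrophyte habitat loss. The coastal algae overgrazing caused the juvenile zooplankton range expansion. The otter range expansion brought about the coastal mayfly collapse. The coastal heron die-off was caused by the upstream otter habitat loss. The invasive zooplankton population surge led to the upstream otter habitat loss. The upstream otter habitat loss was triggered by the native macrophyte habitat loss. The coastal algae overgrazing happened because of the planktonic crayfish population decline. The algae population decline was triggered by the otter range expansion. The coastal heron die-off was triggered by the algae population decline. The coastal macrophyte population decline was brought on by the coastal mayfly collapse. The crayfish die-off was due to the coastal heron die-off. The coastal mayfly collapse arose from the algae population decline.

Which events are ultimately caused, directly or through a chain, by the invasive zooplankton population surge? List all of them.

Direct effects: the upstream otter habitat loss.
2 steps out: the coastal heron die-off.
3 steps out: the crayfish die-off.
4 steps out: the coastal macrophyte range expansion.
5 steps out: the juvenile zooplankton range expansion.
Not reachable from it: the native macrophyte habitat loss, the planktonic crayfish population decline, the otter range expansion, the algae population decline, the coastal mayfly collapse, the coastal macrophyte population decline, the riparian crayfish die-off, the otter habitat loss, the coastal algae overgrazing.

the coastal heron die-off, the coastal macrophyte range expansion, the crayfish die-off, the juvenile zooplankton range expansion, the upstream otter habitat loss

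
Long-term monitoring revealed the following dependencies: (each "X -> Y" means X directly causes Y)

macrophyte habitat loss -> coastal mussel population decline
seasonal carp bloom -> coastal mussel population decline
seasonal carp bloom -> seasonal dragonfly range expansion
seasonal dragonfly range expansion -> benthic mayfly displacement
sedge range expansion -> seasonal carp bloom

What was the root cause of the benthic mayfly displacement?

the sedge range expansion

Tracing upstream from the benthic mayfly displacement: the benthic mayfly displacement ← the seasonal dragonfly range expansion ← the seasonal carp bloom ← the sedge range expansion.
The sedge range expansion has no stated cause, so it is the root.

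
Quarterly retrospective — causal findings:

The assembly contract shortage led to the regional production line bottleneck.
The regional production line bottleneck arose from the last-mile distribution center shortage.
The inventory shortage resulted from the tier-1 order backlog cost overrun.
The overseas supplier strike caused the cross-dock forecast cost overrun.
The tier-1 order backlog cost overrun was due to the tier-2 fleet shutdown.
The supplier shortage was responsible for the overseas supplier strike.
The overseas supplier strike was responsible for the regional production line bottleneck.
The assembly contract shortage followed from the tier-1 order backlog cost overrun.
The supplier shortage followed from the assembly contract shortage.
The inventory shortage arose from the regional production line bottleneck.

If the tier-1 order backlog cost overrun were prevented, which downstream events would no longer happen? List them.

Downstream of the tier-1 order backlog cost overrun: the assembly contract shortage, the supplier shortage, the overseas supplier strike, the cross-dock forecast cost overrun, the regional production line bottleneck, the inventory shortage.
Of those, still caused via another path: the regional production line bottleneck, the inventory shortage.
The remainder have no surviving cause.

the assembly contract shortage, the cross-dock forecast cost overrun, the overseas supplier strike, the supplier shortage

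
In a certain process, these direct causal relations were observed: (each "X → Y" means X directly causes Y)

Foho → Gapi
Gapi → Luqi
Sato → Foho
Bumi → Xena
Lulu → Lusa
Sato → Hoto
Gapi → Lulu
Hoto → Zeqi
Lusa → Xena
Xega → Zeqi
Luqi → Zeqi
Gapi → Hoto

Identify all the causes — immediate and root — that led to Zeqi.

Immediate causes of Zeqi: Luqi, Xega, Hoto.
Further upstream: Sato, Foho, Gapi.

Foho, Gapi, Hoto, Luqi, Sato, Xega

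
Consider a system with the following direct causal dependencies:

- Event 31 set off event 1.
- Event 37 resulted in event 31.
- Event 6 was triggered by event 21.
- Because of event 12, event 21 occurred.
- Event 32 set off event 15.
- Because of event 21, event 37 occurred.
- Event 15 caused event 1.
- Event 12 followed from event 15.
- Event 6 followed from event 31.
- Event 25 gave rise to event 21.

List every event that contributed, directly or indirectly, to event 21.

event 12, event 15, event 25, event 32

Immediate causes of event 21: event 12, event 25.
Further upstream: event 32, event 15.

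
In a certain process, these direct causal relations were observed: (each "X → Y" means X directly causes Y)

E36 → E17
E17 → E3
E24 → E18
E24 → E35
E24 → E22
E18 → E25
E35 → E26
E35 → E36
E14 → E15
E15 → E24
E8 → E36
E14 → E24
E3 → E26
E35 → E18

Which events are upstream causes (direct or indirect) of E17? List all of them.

Immediate cause of E17: E36.
Further upstream: E14, E15, E24, E35, E8.

E14, E15, E24, E35, E36, E8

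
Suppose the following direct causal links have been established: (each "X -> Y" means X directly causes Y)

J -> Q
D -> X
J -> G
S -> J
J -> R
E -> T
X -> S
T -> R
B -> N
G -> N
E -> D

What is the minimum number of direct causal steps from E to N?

Shortest chain: E → D → X → S → J → G → N.

6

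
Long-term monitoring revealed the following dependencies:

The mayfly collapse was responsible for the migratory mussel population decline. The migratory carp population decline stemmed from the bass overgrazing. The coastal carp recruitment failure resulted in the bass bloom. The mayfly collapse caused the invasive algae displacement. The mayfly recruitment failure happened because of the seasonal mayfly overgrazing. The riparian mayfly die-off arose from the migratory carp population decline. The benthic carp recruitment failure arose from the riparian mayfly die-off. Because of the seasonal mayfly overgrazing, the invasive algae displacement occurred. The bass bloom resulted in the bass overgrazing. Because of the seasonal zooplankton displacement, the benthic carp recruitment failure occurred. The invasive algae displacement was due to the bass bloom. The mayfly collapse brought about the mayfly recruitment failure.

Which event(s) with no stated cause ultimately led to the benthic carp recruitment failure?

the coastal carp recruitment failure, the seasonal zooplankton displacement

Tracing upstream from the benthic carp recruitment failure: the benthic carp recruitment failure ← the riparian mayfly die-off ← the migratory carp population decline ← the bass overgrazing ← the bass bloom ← the coastal carp recruitment failure.
A separate upstream branch: the benthic carp recruitment failure ← the seasonal zooplankton displacement.
Each of those chain origins has no stated cause.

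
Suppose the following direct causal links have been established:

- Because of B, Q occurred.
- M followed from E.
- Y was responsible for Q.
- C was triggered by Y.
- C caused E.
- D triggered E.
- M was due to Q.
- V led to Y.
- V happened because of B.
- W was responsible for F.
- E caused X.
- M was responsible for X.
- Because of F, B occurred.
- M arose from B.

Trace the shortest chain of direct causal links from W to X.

W → F
F → B
B → M
M → X
Length: 4 steps.

W → F → B → M → X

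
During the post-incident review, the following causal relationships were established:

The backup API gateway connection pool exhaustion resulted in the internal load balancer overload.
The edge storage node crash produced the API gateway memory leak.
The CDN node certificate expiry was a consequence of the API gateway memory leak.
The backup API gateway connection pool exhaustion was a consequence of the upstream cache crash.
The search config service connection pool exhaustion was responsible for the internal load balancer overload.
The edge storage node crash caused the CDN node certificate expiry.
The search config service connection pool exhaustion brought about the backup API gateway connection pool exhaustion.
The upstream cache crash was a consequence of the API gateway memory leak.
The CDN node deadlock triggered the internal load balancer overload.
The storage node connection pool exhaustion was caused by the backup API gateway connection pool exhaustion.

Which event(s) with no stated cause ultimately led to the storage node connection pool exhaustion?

the edge storage node crash, the search config service connection pool exhaustion

Tracing upstream from the storage node connection pool exhaustion: the storage node connection pool exhaustion ← the backup API gateway connection pool exhaustion ← the upstream cache crash ← the API gateway memory leak ← the edge storage node crash.
A separate upstream branch: the storage node connection pool exhaustion ← the backup API gateway connection pool exhaustion ← the search config service connection pool exhaustion.
Each of those chain origins has no stated cause.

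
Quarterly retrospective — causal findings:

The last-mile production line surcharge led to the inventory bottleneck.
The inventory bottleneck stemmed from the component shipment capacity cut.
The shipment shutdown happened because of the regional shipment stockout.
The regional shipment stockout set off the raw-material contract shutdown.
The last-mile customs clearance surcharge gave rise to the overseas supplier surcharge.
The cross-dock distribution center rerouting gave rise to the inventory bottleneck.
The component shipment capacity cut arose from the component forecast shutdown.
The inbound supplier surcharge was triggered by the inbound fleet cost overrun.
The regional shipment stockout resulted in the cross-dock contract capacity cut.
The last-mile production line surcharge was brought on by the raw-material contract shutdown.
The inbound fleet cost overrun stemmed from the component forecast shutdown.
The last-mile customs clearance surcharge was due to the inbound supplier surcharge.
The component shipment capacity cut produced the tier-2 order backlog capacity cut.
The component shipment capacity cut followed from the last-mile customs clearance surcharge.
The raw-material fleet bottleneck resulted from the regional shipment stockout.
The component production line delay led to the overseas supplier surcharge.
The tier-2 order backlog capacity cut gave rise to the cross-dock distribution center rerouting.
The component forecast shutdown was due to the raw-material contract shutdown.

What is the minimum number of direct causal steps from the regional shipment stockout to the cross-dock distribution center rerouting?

Shortest chain: the regional shipment stockout → the raw-material contract shutdown → the component forecast shutdown → the component shipment capacity cut → the tier-2 order backlog capacity cut → the cross-dock distribution center rerouting.

5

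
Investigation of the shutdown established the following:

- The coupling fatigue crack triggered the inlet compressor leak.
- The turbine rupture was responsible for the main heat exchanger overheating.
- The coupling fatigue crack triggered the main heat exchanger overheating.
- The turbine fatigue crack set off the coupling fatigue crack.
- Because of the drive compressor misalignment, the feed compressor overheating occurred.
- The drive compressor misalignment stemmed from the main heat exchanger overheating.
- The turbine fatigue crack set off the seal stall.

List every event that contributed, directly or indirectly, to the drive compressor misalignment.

the coupling fatigue crack, the main heat exchanger overheating, the turbine fatigue crack, the turbine rupture

Immediate cause of the drive compressor misalignment: the main heat exchanger overheating.
Further upstream: the turbine fatigue crack, the coupling fatigue crack, the turbine rupture.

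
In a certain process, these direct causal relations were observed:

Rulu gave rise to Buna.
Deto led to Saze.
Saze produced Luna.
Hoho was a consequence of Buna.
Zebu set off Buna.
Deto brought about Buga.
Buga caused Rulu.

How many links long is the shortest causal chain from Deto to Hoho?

4

Shortest chain: Deto → Buga → Rulu → Buna → Hoho.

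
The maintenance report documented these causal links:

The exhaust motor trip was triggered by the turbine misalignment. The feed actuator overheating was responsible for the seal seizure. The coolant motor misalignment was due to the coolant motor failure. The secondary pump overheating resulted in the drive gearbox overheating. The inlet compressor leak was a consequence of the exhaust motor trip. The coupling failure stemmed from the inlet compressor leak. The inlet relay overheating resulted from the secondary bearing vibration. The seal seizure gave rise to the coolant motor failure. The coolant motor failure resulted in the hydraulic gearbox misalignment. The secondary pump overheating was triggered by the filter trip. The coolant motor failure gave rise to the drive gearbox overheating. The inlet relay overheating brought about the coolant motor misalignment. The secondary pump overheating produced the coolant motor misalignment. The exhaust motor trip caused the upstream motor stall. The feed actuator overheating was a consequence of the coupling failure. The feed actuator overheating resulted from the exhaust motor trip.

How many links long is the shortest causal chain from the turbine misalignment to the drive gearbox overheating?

Shortest chain: the turbine misalignment → the exhaust motor trip → the feed actuator overheating → the seal seizure → the coolant motor failure → the drive gearbox overheating.

5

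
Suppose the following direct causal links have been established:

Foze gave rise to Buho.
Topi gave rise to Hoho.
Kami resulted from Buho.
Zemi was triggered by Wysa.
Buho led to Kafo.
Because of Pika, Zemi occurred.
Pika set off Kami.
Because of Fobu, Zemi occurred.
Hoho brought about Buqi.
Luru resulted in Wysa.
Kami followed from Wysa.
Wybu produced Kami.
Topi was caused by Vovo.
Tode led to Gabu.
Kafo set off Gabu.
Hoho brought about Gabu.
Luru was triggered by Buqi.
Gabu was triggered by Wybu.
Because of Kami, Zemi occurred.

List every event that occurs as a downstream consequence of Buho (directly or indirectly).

Direct effects: Kafo, Kami.
2 steps out: Gabu, Zemi.
Not reachable from it: Foze, Fobu, Vovo, Topi, Hoho, Buqi, Tode, Luru, Wysa, Pika, Wybu.

Gabu, Kafo, Kami, Zemi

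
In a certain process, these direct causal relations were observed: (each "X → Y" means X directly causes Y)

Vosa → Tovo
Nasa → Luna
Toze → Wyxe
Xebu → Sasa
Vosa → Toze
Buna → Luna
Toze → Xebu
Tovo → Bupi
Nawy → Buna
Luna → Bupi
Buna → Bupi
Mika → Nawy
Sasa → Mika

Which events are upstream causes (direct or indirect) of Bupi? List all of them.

Buna, Luna, Mika, Nasa, Nawy, Sasa, Tovo, Toze, Vosa, Xebu

Immediate causes of Bupi: Tovo, Buna, Luna.
Further upstream: Nasa, Vosa, Toze, Xebu, Sasa, Mika, Nawy.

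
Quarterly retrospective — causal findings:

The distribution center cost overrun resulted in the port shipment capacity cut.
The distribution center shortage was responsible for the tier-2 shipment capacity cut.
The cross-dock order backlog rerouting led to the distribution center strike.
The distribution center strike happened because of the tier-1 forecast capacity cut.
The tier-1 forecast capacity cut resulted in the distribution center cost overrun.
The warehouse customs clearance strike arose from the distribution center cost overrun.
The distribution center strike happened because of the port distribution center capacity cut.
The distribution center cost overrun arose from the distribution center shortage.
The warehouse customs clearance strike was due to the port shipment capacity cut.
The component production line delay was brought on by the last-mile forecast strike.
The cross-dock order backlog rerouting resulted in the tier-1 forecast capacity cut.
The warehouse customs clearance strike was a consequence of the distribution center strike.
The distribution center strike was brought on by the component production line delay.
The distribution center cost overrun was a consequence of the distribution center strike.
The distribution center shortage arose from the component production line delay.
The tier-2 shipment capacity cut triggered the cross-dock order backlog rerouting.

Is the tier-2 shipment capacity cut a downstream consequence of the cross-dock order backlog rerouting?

The cross-dock order backlog rerouting leads to the tier-1 forecast capacity cut, the distribution center strike, the distribution center cost overrun, the port shipment capacity cut, the warehouse customs clearance strike; the tier-2 shipment capacity cut is not among them.

No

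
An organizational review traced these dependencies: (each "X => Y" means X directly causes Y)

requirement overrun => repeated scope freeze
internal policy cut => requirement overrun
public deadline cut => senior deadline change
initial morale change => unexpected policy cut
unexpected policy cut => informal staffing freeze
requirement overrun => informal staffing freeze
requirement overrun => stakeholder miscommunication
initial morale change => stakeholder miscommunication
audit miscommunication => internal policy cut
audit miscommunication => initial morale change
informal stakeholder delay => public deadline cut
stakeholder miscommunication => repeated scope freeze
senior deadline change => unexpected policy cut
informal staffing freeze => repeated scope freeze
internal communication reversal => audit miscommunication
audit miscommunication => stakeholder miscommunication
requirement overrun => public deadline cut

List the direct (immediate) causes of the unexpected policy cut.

Upstream contributors include the informal stakeholder delay, the internal communication reversal, the audit miscommunication, the internal policy cut, the requirement overrun, the public deadline cut, but only the initial morale change, the senior deadline change feed directly into the unexpected policy cut.

the initial morale change, the senior deadline change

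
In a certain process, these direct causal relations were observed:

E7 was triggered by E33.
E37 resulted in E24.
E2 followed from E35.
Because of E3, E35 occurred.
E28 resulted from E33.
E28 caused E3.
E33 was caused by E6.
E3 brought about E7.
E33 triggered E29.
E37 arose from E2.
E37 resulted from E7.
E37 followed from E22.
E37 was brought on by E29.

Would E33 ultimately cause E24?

Yes

There is a causal chain: E33 → E29 → E37 → E24.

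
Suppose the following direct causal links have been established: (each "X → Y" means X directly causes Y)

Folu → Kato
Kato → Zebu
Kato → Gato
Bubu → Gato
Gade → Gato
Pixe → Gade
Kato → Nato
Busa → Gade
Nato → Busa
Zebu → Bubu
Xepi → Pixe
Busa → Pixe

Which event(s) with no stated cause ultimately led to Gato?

Tracing upstream from Gato: Gato ← Kato ← Folu.
A separate upstream branch: Gato ← Gade ← Pixe ← Xepi.
Each of those chain origins has no stated cause.

Folu, Xepi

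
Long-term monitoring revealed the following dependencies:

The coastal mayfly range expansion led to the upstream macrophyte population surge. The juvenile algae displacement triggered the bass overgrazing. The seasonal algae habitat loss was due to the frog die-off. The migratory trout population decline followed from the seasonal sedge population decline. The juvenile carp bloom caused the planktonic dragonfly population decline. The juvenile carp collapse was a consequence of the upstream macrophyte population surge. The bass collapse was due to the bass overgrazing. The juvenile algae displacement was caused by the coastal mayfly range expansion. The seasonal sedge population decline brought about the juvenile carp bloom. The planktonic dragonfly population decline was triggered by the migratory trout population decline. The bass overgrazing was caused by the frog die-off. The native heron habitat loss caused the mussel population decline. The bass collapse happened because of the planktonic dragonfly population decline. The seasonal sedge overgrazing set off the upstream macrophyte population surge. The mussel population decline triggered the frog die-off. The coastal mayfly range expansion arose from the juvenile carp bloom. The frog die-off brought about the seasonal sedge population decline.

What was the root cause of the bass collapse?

the native heron habitat loss

Tracing upstream from the bass collapse: the bass collapse ← the bass overgrazing ← the frog die-off ← the mussel population decline ← the native heron habitat loss.
The native heron habitat loss has no stated cause, so it is the root.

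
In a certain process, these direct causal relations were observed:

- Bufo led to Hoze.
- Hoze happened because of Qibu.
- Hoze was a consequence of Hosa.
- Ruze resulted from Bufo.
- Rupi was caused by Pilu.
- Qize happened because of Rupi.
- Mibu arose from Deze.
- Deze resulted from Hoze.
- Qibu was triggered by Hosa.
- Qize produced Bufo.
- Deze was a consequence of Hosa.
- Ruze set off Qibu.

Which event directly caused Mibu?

Deze

Upstream contributors include Pilu, Rupi, Qize, Bufo, Ruze, Hosa, Qibu, Hoze, but only Deze feeds directly into Mibu.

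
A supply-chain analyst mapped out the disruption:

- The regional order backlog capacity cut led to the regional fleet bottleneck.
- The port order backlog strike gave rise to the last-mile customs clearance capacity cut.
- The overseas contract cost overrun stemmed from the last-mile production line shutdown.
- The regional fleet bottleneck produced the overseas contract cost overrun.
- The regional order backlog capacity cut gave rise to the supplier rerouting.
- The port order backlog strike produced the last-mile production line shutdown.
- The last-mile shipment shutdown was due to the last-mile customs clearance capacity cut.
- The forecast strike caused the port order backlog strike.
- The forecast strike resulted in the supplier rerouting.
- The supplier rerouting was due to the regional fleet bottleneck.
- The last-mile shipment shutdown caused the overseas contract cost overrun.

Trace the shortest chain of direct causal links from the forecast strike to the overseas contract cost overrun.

the forecast strike → the port order backlog strike
the port order backlog strike → the last-mile production line shutdown
the last-mile production line shutdown → the overseas contract cost overrun
Length: 3 steps.

the forecast strike → the port order backlog strike → the last-mile production line shutdown → the overseas contract cost overrun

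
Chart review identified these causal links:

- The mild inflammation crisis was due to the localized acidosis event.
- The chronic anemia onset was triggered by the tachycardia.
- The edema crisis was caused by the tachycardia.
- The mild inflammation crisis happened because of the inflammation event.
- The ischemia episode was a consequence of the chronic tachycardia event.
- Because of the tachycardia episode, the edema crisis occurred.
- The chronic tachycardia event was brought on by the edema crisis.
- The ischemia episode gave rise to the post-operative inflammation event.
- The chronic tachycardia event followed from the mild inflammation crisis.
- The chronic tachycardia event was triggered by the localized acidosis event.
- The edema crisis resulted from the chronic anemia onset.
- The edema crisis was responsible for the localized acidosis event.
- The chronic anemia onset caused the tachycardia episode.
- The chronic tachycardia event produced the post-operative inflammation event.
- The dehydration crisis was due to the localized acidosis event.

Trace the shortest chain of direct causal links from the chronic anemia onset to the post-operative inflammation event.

the chronic anemia onset → the edema crisis
the edema crisis → the chronic tachycardia event
the chronic tachycardia event → the post-operative inflammation event
Length: 3 steps.

the chronic anemia onset → the edema crisis → the chronic tachycardia event → the post-operative inflammation event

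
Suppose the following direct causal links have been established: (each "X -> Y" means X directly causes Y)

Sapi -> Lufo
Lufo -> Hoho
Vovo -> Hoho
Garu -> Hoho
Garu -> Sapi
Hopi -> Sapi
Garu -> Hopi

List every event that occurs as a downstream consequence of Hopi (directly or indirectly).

Direct effects: Sapi.
2 steps out: Lufo.
3 steps out: Hoho.
Not reachable from it: Garu, Vovo.

Hoho, Lufo, Sapi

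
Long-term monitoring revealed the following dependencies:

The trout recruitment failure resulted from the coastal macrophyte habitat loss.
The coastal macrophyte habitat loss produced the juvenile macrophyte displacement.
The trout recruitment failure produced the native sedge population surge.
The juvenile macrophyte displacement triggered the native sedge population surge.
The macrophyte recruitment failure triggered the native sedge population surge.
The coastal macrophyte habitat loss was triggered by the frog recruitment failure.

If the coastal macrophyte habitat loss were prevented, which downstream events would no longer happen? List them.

the juvenile macrophyte displacement, the trout recruitment failure

Downstream of the coastal macrophyte habitat loss: the juvenile macrophyte displacement, the trout recruitment failure, the native sedge population surge.
Of those, still caused via another path: the native sedge population surge.
The remainder have no surviving cause.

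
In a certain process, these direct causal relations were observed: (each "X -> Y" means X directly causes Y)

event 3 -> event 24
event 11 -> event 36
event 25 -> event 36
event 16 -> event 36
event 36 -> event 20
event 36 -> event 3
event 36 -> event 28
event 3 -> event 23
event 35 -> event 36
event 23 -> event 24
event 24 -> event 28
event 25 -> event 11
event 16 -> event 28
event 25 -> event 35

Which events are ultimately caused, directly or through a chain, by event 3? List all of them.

event 23, event 24, event 28

Direct effects: event 23, event 24.
2 steps out: event 28.
Not reachable from it: event 25, event 35, event 11, event 16, event 36, event 20.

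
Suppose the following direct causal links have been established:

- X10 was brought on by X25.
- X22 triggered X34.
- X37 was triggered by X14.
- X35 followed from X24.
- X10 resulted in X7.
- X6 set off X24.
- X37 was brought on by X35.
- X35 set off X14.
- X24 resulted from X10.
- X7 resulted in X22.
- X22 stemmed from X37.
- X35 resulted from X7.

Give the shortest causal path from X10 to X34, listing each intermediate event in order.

X10 → X7
X7 → X22
X22 → X34
Length: 3 steps.

X10 → X7 → X22 → X34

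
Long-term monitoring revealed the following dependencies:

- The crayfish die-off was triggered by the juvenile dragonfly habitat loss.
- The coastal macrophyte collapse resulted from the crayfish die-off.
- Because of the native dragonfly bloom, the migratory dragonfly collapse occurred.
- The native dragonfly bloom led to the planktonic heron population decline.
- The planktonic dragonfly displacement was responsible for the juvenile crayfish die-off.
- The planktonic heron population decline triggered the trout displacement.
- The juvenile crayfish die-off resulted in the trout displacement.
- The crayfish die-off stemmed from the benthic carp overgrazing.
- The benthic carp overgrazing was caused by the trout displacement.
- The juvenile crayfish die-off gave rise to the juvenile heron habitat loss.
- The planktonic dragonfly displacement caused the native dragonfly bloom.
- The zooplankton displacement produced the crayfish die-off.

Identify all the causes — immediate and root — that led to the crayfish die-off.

the benthic carp overgrazing, the juvenile crayfish die-off, the juvenile dragonfly habitat loss, the native dragonfly bloom, the planktonic dragonfly displacement, the planktonic heron population decline, the trout displacement, the zooplankton displacement

Immediate causes of the crayfish die-off: the zooplankton displacement, the juvenile dragonfly habitat loss, the benthic carp overgrazing.
Further upstream: the planktonic dragonfly displacement, the native dragonfly bloom, the planktonic heron population decline, the juvenile crayfish die-off, the trout displacement.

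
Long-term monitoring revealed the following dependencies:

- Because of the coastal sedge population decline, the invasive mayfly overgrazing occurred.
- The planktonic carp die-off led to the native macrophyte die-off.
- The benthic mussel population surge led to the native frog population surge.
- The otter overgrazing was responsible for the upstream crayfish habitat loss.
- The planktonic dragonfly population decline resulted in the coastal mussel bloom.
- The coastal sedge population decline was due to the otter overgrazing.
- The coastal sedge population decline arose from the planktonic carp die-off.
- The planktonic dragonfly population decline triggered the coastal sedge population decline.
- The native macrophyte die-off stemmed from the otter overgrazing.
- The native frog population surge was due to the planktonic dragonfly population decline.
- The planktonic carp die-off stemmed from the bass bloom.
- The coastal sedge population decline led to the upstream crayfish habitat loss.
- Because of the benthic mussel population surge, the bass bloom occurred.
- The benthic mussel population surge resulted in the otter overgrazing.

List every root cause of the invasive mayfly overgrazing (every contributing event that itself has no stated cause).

the benthic mussel population surge, the planktonic dragonfly population decline

Tracing upstream from the invasive mayfly overgrazing: the invasive mayfly overgrazing ← the coastal sedge population decline ← the planktonic dragonfly population decline.
A separate upstream branch: the invasive mayfly overgrazing ← the coastal sedge population decline ← the otter overgrazing ← the benthic mussel population surge.
Each of those chain origins has no stated cause.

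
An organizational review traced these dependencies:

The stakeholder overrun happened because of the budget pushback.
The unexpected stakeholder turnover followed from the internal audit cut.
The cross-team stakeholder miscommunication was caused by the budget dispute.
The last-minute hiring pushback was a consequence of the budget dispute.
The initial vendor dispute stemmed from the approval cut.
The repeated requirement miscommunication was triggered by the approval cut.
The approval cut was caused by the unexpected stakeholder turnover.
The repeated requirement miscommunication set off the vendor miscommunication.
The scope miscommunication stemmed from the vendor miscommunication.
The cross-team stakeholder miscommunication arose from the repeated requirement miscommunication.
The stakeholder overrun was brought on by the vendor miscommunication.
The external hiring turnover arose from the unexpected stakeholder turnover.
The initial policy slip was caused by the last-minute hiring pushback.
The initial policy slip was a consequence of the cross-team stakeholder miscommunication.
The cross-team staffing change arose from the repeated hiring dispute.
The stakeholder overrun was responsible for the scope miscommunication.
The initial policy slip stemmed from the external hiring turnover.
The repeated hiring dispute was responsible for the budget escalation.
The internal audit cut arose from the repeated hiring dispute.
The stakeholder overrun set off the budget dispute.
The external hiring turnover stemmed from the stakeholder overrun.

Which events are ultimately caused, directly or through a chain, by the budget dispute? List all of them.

Direct effects: the cross-team stakeholder miscommunication, the last-minute hiring pushback.
2 steps out: the initial policy slip.
Not reachable from it: the repeated hiring dispute, the cross-team staffing change, the internal audit cut, the unexpected stakeholder turnover, the approval cut, the budget escalation, the repeated requirement miscommunication, the initial vendor dispute, the vendor miscommunication, the stakeholder overrun, the scope miscommunication, the external hiring turnover, the budget pushback.

the cross-team stakeholder miscommunication, the initial policy slip, the last-minute hiring pushback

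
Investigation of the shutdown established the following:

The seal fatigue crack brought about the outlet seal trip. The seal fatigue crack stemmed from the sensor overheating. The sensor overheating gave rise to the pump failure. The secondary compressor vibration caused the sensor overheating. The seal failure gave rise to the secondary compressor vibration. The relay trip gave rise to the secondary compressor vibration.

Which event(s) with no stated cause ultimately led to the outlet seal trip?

the relay trip, the seal failure

Tracing upstream from the outlet seal trip: the outlet seal trip ← the seal fatigue crack ← the sensor overheating ← the secondary compressor vibration ← the seal failure.
A separate upstream branch: the outlet seal trip ← the seal fatigue crack ← the sensor overheating ← the secondary compressor vibration ← the relay trip.
Each of those chain origins has no stated cause.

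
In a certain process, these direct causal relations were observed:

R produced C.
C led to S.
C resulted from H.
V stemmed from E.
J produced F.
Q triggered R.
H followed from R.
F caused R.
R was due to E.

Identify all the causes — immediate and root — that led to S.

C, E, F, H, J, Q, R

Immediate cause of S: C.
Further upstream: J, E, F, Q, R, H.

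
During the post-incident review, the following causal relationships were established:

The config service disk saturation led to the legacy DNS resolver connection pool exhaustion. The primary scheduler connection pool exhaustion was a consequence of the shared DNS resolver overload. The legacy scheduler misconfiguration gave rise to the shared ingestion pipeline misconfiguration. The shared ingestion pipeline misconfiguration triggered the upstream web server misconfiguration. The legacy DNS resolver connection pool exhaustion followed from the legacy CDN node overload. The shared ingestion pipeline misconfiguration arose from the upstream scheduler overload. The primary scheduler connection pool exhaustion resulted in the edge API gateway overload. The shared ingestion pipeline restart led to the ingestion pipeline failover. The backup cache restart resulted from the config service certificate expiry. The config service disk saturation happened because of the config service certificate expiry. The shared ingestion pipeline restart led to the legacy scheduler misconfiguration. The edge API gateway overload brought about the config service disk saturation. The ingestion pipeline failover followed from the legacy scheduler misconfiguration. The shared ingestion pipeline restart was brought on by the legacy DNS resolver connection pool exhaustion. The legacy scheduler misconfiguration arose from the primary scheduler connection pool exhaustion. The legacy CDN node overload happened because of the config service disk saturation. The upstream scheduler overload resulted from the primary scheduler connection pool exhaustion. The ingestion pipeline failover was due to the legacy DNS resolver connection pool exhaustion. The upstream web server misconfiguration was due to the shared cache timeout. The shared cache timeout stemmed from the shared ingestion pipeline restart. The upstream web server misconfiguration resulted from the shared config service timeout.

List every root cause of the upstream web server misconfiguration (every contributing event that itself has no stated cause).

the config service certificate expiry, the shared DNS resolver overload, the shared config service timeout

Tracing upstream from the upstream web server misconfiguration: the upstream web server misconfiguration ← the shared ingestion pipeline misconfiguration ← the legacy scheduler misconfiguration ← the primary scheduler connection pool exhaustion ← the shared DNS resolver overload.
A separate upstream branch: the upstream web server misconfiguration ← the shared cache timeout ← the shared ingestion pipeline restart ← the legacy DNS resolver connection pool exhaustion ← the config service disk saturation ← the config service certificate expiry.
A separate upstream branch: the upstream web server misconfiguration ← the shared config service timeout.
Each of those chain origins has no stated cause.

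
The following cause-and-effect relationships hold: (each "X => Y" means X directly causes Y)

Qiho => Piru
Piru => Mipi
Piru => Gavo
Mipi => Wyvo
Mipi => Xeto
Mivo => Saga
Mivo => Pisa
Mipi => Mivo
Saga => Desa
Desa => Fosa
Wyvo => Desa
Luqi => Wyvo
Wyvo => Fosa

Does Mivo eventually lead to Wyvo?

Mivo leads to Pisa, Saga, Desa, Fosa; Wyvo is not among them.

No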